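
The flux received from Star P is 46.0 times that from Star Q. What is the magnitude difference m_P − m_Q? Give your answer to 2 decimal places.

m_P − m_Q = −2.5 log₁₀(F_P/F_Q) = −2.5 log₁₀(46.0) = −2.5 × (1.663) = -4.157.

-4.16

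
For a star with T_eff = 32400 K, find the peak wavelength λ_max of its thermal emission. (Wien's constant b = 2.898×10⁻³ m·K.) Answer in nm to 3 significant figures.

89.4 nm

λ_max = b/T = 2.898×10⁻³ / 32400 = 8.94×10^-8 m = 89.44 nm.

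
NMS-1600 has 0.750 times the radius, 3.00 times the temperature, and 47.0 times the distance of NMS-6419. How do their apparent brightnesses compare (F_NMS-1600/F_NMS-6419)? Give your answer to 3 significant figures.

L_NMS-1600/L_NMS-6419 = (R_NMS-1600/R_NMS-6419)²(T_NMS-1600/T_NMS-6419)⁴ = (0.750)² × (3.00)⁴ = 45.56.
F_NMS-1600/F_NMS-6419 = (L_NMS-1600/L_NMS-6419)/(d_NMS-1600/d_NMS-6419)² = 45.56 / (47.0)² = 0.02063.

0.0206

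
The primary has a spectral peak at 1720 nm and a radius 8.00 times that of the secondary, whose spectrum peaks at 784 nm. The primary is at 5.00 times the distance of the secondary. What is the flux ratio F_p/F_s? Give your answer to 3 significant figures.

0.111

Wien's law: T_p/T_s = λ_s/λ_p = 784/1720 = 0.4558.
L_p/L_s = (R_p/R_s)²(T_p/T_s)⁴ = (8.00)²(0.4558)⁴ = 2.763.
F_p/F_s = (L_p/L_s)/(d_p/d_s)² = 2.763/(5.00)² = 0.1105.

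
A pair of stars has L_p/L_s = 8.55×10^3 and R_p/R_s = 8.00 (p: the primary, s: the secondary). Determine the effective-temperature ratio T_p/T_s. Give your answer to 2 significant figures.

3.4

L ∝ R²T⁴ gives T ∝ (L/R²)^(1/4), so
T_p/T_s = (8.55×10^3 / 8.00²)^(1/4) = (133.6)^(1/4) = 3.400.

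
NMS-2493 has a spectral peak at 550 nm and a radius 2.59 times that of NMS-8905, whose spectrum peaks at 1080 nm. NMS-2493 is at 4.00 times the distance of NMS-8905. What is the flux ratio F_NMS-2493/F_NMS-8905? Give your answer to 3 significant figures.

6.23

Wien's law: T_NMS-2493/T_NMS-8905 = λ_NMS-8905/λ_NMS-2493 = 1080/550 = 1.964.
L_NMS-2493/L_NMS-8905 = (R_NMS-2493/R_NMS-8905)²(T_NMS-2493/T_NMS-8905)⁴ = (2.59)²(1.964)⁴ = 99.73.
F_NMS-2493/F_NMS-8905 = (L_NMS-2493/L_NMS-8905)/(d_NMS-2493/d_NMS-8905)² = 99.73/(4.00)² = 6.233.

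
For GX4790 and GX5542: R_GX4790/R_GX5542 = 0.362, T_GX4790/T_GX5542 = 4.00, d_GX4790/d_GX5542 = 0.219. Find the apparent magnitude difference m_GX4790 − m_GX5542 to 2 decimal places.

L_GX4790/L_GX5542 = (0.362)²(4.00)⁴ = 33.55.
F_GX4790/F_GX5542 = (L_GX4790/L_GX5542)/(d_GX4790/d_GX5542)² = 33.55/0.04796 = 699.5.
m_GX4790 − m_GX5542 = −2.5 log₁₀(699.5) = -7.11.

-7.11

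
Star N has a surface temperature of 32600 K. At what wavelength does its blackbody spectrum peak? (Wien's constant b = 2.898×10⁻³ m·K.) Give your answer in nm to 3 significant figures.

88.9 nm

λ_max = b/T = 2.898×10⁻³ / 32600 = 8.89×10^-8 m = 88.90 nm.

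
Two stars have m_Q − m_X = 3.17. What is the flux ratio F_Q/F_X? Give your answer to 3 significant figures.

0.0540

F_Q/F_X = 10^(−(m_Q − m_X)/2.5) = 10^(-3.17/2.5) = 10^-1.268 = 0.05395.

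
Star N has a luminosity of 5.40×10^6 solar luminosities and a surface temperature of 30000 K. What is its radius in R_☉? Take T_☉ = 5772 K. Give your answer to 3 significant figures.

R/R_☉ = √(L/L_☉) / (T/T_☉)² = √(5.40×10^6) / (5.198)²
       = 2324 / 27.01 = 86.02.

86.0 R_☉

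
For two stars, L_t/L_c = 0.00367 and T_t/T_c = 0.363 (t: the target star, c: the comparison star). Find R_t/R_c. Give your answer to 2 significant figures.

L ∝ R²T⁴ gives R ∝ √L / T², so
R_t/R_c = √(0.00367) / (0.363)² = 0.06058 / 0.1318 = 0.4597.

0.46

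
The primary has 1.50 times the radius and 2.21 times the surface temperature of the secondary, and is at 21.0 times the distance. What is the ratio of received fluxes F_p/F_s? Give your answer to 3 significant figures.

0.122

L_p/L_s = (R_p/R_s)²(T_p/T_s)⁴ = (1.50)² × (2.21)⁴ = 53.67.
F_p/F_s = (L_p/L_s)/(d_p/d_s)² = 53.67 / (21.0)² = 0.1217.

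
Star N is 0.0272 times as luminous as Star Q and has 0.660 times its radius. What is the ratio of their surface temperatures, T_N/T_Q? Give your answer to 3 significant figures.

L ∝ R²T⁴ gives T ∝ (L/R²)^(1/4), so
T_N/T_Q = (0.0272 / 0.660²)^(1/4) = (0.06244)^(1/4) = 0.4999.

0.500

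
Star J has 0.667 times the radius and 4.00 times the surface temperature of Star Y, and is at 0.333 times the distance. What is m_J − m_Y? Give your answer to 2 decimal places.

L_J/L_Y = (0.667)²(4.00)⁴ = 113.9.
F_J/F_Y = (L_J/L_Y)/(d_J/d_Y)² = 113.9/0.1109 = 1027.
m_J − m_Y = −2.5 log₁₀(1027) = -7.53.

-7.53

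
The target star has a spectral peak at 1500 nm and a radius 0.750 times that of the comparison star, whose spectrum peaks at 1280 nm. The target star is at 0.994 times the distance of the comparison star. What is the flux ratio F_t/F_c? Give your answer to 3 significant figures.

0.302

Wien's law: T_t/T_c = λ_c/λ_t = 1280/1500 = 0.8533.
L_t/L_c = (R_t/R_c)²(T_t/T_c)⁴ = (0.750)²(0.8533)⁴ = 0.2983.
F_t/F_c = (L_t/L_c)/(d_t/d_c)² = 0.2983/(0.994)² = 0.3019.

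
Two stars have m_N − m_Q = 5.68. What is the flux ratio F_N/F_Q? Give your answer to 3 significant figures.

0.00535

F_N/F_Q = 10^(−(m_N − m_Q)/2.5) = 10^(-5.68/2.5) = 10^-2.272 = 0.005346.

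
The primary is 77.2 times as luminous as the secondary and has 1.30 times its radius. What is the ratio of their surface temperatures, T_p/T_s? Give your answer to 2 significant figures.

2.6

L ∝ R²T⁴ gives T ∝ (L/R²)^(1/4), so
T_p/T_s = (77.2 / 1.30²)^(1/4) = (45.68)^(1/4) = 2.600.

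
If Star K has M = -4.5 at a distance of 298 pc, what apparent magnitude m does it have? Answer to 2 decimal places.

2.87

m = M + 5 log₁₀(d/10 pc) = -4.5 + 5 log₁₀(298/10)
  = -4.5 + 5 × 1.474 = -4.5 + 7.37 = 2.87.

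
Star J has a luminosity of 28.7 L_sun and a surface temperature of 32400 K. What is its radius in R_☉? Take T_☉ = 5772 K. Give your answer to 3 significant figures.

0.170 R_☉

R/R_☉ = √(L/L_☉) / (T/T_☉)² = √(28.7) / (5.613)²
       = 5.357 / 31.51 = 0.1700.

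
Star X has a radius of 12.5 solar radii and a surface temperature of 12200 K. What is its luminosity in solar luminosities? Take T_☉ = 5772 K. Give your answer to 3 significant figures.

3.12×10^3 solar luminosities

L/L_☉ = (R/R_☉)² (T/T_☉)⁴ = (12.5)² × (12200/5772)⁴
       = 156.2 × (2.114)⁴ = 156.2 × 19.96 = 3119.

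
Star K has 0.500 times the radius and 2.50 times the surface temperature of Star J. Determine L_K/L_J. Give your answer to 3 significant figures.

9.77

From the Stefan–Boltzmann law, L ∝ R²T⁴, so
L_K/L_J = (R_K/R_J)² (T_K/T_J)⁴ = (0.500)² × (2.50)⁴ = 0.2500 × 39.06 = 9.766.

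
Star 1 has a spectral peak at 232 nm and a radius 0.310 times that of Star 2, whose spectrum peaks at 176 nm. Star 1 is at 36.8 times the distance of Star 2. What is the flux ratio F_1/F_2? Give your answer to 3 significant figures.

2.35×10^-5

Wien's law: T_1/T_2 = λ_2/λ_1 = 176/232 = 0.7586.
L_1/L_2 = (R_1/R_2)²(T_1/T_2)⁴ = (0.310)²(0.7586)⁴ = 0.03183.
F_1/F_2 = (L_1/L_2)/(d_1/d_2)² = 0.03183/(36.8)² = 2.350×10^-5.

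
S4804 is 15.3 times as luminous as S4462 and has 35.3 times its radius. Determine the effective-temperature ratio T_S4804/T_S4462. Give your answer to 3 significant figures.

0.333

L ∝ R²T⁴ gives T ∝ (L/R²)^(1/4), so
T_S4804/T_S4462 = (15.3 / 35.3²)^(1/4) = (0.01228)^(1/4) = 0.3329.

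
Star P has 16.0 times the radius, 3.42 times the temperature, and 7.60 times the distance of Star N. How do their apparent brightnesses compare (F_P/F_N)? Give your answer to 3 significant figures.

606

L_P/L_N = (R_P/R_N)²(T_P/T_N)⁴ = (16.0)² × (3.42)⁴ = 3.502×10^4.
F_P/F_N = (L_P/L_N)/(d_P/d_N)² = 3.502×10^4 / (7.60)² = 606.3.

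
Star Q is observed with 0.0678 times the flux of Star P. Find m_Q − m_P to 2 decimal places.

2.92

m_Q − m_P = −2.5 log₁₀(F_Q/F_P) = −2.5 log₁₀(0.0678) = −2.5 × (-1.169) = 2.922.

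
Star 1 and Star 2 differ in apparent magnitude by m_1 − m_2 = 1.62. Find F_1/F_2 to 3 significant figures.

F_1/F_2 = 10^(−(m_1 − m_2)/2.5) = 10^(-1.62/2.5) = 10^-0.648 = 0.2249.

0.225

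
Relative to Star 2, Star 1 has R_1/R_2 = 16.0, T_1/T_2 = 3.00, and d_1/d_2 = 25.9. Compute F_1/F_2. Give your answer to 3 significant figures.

30.9

L_1/L_2 = (R_1/R_2)²(T_1/T_2)⁴ = (16.0)² × (3.00)⁴ = 2.074×10^4.
F_1/F_2 = (L_1/L_2)/(d_1/d_2)² = 2.074×10^4 / (25.9)² = 30.91.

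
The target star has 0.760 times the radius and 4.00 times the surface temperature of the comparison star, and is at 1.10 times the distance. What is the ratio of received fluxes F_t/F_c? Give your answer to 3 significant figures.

122

L_t/L_c = (R_t/R_c)²(T_t/T_c)⁴ = (0.760)² × (4.00)⁴ = 147.9.
F_t/F_c = (L_t/L_c)/(d_t/d_c)² = 147.9 / (1.10)² = 122.2.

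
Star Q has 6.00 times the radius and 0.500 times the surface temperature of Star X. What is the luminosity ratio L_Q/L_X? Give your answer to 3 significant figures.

2.25

From the Stefan–Boltzmann law, L ∝ R²T⁴, so
L_Q/L_X = (R_Q/R_X)² (T_Q/T_X)⁴ = (6.00)² × (0.500)⁴ = 36.00 × 0.06250 = 2.250.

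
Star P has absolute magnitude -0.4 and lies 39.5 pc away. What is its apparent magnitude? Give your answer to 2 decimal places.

2.58

m = M + 5 log₁₀(d/10 pc) = -0.4 + 5 log₁₀(39.5/10)
  = -0.4 + 5 × 0.597 = -0.4 + 2.98 = 2.58.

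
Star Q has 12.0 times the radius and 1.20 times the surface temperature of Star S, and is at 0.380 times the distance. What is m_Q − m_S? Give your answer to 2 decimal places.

-8.29

L_Q/L_S = (12.0)²(1.20)⁴ = 298.6.
F_Q/F_S = (L_Q/L_S)/(d_Q/d_S)² = 298.6/0.1444 = 2068.
m_Q − m_S = −2.5 log₁₀(2068) = -8.29.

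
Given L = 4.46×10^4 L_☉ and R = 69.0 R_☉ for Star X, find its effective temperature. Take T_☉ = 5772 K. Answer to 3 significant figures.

T/T_☉ = (L/L_☉)^(1/4) / (R/R_☉)^(1/2)
T = 5772 × (4.46×10^4)^(1/4) / √(69.0) = 5772 × 14.53 / 8.307 = 1.010×10^4 K.

1.01×10^4 K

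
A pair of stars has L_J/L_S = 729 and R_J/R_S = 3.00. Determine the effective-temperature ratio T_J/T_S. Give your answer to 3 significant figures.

3.00

L ∝ R²T⁴ gives T ∝ (L/R²)^(1/4), so
T_J/T_S = (729 / 3.00²)^(1/4) = (81.00)^(1/4) = 3.000.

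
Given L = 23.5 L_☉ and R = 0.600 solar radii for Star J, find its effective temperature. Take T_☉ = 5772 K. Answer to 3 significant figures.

T/T_☉ = (L/L_☉)^(1/4) / (R/R_☉)^(1/2)
T = 5772 × (23.5)^(1/4) / √(0.600) = 5772 × 2.202 / 0.7746 = 1.641×10^4 K.

1.64×10^4 K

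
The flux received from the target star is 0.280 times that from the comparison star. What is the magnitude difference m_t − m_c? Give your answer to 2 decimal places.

m_t − m_c = −2.5 log₁₀(F_t/F_c) = −2.5 log₁₀(0.280) = −2.5 × (-0.553) = 1.382.

1.38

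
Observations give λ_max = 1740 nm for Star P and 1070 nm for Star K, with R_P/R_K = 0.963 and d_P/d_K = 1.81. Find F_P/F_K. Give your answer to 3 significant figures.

0.0405

Wien's law: T_P/T_K = λ_K/λ_P = 1070/1740 = 0.6149.
L_P/L_K = (R_P/R_K)²(T_P/T_K)⁴ = (0.963)²(0.6149)⁴ = 0.1326.
F_P/F_K = (L_P/L_K)/(d_P/d_K)² = 0.1326/(1.81)² = 0.04048.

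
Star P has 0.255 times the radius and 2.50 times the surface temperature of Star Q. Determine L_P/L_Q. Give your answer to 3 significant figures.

2.54

From the Stefan–Boltzmann law, L ∝ R²T⁴, so
L_P/L_Q = (R_P/R_Q)² (T_P/T_Q)⁴ = (0.255)² × (2.50)⁴ = 0.06502 × 39.06 = 2.540.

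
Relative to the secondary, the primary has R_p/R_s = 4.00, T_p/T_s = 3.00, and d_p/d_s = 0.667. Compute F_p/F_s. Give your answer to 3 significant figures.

L_p/L_s = (R_p/R_s)²(T_p/T_s)⁴ = (4.00)² × (3.00)⁴ = 1296.
F_p/F_s = (L_p/L_s)/(d_p/d_s)² = 1296 / (0.667)² = 2913.

2.91×10^3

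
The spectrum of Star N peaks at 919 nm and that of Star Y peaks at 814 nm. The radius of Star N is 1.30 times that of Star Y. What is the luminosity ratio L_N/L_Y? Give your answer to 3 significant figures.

1.04

Wien's law gives T ∝ 1/λ_max, so T_N/T_Y = λ_Y/λ_N = 814/919 = 0.8857.
Then L ∝ R²T⁴ gives L_N/L_Y = (1.30)² × (0.8857)⁴ = 1.690 × 0.6155 = 1.040.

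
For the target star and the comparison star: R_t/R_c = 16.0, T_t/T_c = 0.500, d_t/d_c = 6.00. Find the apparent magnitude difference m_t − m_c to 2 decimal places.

0.88

L_t/L_c = (16.0)²(0.500)⁴ = 16.00.
F_t/F_c = (L_t/L_c)/(d_t/d_c)² = 16.00/36.00 = 0.4444.
m_t − m_c = −2.5 log₁₀(0.4444) = 0.88.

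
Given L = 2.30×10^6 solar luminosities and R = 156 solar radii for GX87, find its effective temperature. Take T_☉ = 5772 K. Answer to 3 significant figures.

1.80×10^4 K

T/T_☉ = (L/L_☉)^(1/4) / (R/R_☉)^(1/2)
T = 5772 × (2.30×10^6)^(1/4) / √(156) = 5772 × 38.94 / 12.49 = 1.800×10^4 K.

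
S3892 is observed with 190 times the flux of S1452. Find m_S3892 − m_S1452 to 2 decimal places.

m_S3892 − m_S1452 = −2.5 log₁₀(F_S3892/F_S1452) = −2.5 log₁₀(190) = −2.5 × (2.279) = -5.697.

-5.70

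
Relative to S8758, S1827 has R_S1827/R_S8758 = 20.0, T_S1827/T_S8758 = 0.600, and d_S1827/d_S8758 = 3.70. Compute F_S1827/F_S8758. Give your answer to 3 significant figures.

3.79

L_S1827/L_S8758 = (R_S1827/R_S8758)²(T_S1827/T_S8758)⁴ = (20.0)² × (0.600)⁴ = 51.84.
F_S1827/F_S8758 = (L_S1827/L_S8758)/(d_S1827/d_S8758)² = 51.84 / (3.70)² = 3.787.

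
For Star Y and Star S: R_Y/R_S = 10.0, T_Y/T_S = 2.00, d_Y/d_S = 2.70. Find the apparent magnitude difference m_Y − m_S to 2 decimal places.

L_Y/L_S = (10.0)²(2.00)⁴ = 1600.
F_Y/F_S = (L_Y/L_S)/(d_Y/d_S)² = 1600/7.290 = 219.5.
m_Y − m_S = −2.5 log₁₀(219.5) = -5.85.

-5.85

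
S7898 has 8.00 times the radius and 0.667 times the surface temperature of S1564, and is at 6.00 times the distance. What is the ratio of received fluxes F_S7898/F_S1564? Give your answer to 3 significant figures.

0.352

L_S7898/L_S1564 = (R_S7898/R_S1564)²(T_S7898/T_S1564)⁴ = (8.00)² × (0.667)⁴ = 12.67.
F_S7898/F_S1564 = (L_S7898/L_S1564)/(d_S7898/d_S1564)² = 12.67 / (6.00)² = 0.3519.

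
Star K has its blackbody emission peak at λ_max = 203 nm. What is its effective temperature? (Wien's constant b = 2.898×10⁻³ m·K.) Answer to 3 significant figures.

T = b/λ_max = 2.898×10⁻³ / (203×10⁻⁹) = 1.428×10^4 K.

1.43×10^4 K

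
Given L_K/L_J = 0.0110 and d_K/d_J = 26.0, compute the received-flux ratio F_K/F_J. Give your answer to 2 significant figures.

F = L/(4πd²), so F_K/F_J = (L_K/L_J) / (d_K/d_J)²
= 0.0110 / (26.0)² = 0.0110 / 676.0 = 1.627×10^-5.

1.6×10^-5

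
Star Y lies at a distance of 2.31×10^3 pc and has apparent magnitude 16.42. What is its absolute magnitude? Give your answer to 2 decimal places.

4.60

M = m − 5 log₁₀(d/10 pc) = 16.42 − 5 log₁₀(2.31×10^3/10)
  = 16.42 − 5 × 2.364 = 16.42 − 11.82 = 4.60.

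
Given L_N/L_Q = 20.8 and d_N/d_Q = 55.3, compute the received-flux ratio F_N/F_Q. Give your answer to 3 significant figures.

0.00680

F = L/(4πd²), so F_N/F_Q = (L_N/L_Q) / (d_N/d_Q)²
= 20.8 / (55.3)² = 20.8 / 3058 = 0.006802.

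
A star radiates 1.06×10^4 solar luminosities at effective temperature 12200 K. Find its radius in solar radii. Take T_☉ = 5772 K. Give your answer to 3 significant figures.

R/R_☉ = √(L/L_☉) / (T/T_☉)² = √(1.06×10^4) / (2.114)²
       = 103.0 / 4.468 = 23.05.

23.0 solar radii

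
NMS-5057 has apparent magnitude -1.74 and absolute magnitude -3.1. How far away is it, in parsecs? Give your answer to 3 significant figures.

18.7 pc

m − M = 5 log₁₀(d/10 pc)
-1.74 − (-3.1) = 1.36 = 5 log₁₀(d/10)
d = 10 × 10^(1.36/5) = 10 × 10^0.272 = 18.71 pc.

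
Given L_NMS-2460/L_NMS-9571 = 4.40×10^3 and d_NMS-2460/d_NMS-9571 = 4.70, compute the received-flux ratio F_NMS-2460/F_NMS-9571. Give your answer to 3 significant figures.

199

F = L/(4πd²), so F_NMS-2460/F_NMS-9571 = (L_NMS-2460/L_NMS-9571) / (d_NMS-2460/d_NMS-9571)²
= 4.40×10^3 / (4.70)² = 4.40×10^3 / 22.09 = 199.2.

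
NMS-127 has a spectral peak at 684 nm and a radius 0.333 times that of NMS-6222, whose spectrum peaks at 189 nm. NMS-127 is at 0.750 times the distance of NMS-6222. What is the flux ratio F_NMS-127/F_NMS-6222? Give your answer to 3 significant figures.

0.00115

Wien's law: T_NMS-127/T_NMS-6222 = λ_NMS-6222/λ_NMS-127 = 189/684 = 0.2763.
L_NMS-127/L_NMS-6222 = (R_NMS-127/R_NMS-6222)²(T_NMS-127/T_NMS-6222)⁴ = (0.333)²(0.2763)⁴ = 6.464×10^-4.
F_NMS-127/F_NMS-6222 = (L_NMS-127/L_NMS-6222)/(d_NMS-127/d_NMS-6222)² = 6.464×10^-4/(0.750)² = 0.001149.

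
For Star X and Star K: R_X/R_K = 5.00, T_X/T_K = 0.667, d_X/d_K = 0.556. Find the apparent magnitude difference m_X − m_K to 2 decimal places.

L_X/L_K = (5.00)²(0.667)⁴ = 4.948.
F_X/F_K = (L_X/L_K)/(d_X/d_K)² = 4.948/0.3091 = 16.01.
m_X − m_K = −2.5 log₁₀(16.01) = -3.01.

-3.01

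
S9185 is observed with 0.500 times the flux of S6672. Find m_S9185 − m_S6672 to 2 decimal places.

m_S9185 − m_S6672 = −2.5 log₁₀(F_S9185/F_S6672) = −2.5 log₁₀(0.500) = −2.5 × (-0.301) = 0.753.

0.75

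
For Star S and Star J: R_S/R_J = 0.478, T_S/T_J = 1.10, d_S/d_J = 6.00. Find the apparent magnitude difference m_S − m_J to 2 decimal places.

5.08

L_S/L_J = (0.478)²(1.10)⁴ = 0.3345.
F_S/F_J = (L_S/L_J)/(d_S/d_J)² = 0.3345/36.00 = 0.009292.
m_S − m_J = −2.5 log₁₀(0.009292) = 5.08.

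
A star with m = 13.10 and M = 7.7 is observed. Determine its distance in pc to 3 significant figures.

120 pc

m − M = 5 log₁₀(d/10 pc)
13.10 − (7.7) = 5.40 = 5 log₁₀(d/10)
d = 10 × 10^(5.40/5) = 10 × 10^1.080 = 120.2 pc.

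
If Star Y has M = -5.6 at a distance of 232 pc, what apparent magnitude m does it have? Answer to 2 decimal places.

m = M + 5 log₁₀(d/10 pc) = -5.6 + 5 log₁₀(232/10)
  = -5.6 + 5 × 1.365 = -5.6 + 6.83 = 1.23.

1.23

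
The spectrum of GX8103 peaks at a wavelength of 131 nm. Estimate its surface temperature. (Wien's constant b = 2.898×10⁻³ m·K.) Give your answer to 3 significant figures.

2.21×10^4 K

T = b/λ_max = 2.898×10⁻³ / (131×10⁻⁹) = 2.212×10^4 K.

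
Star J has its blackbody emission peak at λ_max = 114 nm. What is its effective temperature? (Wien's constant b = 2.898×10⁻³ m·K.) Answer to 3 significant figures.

2.54×10^4 K

T = b/λ_max = 2.898×10⁻³ / (114×10⁻⁹) = 2.542×10^4 K.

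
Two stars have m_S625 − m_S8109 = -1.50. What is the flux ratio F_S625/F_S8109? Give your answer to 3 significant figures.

3.98

F_S625/F_S8109 = 10^(−(m_S625 − m_S8109)/2.5) = 10^(1.50/2.5) = 10^0.600 = 3.981.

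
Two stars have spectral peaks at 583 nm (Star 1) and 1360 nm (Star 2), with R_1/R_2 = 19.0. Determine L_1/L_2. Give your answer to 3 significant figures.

1.07×10^4

Wien's law gives T ∝ 1/λ_max, so T_1/T_2 = λ_2/λ_1 = 1360/583 = 2.333.
Then L ∝ R²T⁴ gives L_1/L_2 = (19.0)² × (2.333)⁴ = 361.0 × 29.61 = 1.069×10^4.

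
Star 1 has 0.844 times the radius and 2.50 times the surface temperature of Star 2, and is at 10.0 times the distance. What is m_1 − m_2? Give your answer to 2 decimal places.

L_1/L_2 = (0.844)²(2.50)⁴ = 27.83.
F_1/F_2 = (L_1/L_2)/(d_1/d_2)² = 27.83/100.0 = 0.2783.
m_1 − m_2 = −2.5 log₁₀(0.2783) = 1.39.

1.39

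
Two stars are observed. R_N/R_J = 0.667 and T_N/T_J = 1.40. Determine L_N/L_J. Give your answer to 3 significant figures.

1.71

From the Stefan–Boltzmann law, L ∝ R²T⁴, so
L_N/L_J = (R_N/R_J)² (T_N/T_J)⁴ = (0.667)² × (1.40)⁴ = 0.4449 × 3.842 = 1.709.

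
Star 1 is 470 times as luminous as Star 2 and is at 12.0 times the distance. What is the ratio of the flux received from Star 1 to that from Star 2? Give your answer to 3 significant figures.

F = L/(4πd²), so F_1/F_2 = (L_1/L_2) / (d_1/d_2)²
= 470 / (12.0)² = 470 / 144.0 = 3.264.

3.26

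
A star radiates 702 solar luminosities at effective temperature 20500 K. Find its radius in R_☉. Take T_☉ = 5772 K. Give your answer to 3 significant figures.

R/R_☉ = √(L/L_☉) / (T/T_☉)² = √(702) / (3.552)²
       = 26.50 / 12.61 = 2.100.

2.10 R_☉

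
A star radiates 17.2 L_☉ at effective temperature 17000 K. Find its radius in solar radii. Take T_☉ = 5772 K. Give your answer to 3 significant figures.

0.478 solar radii

R/R_☉ = √(L/L_☉) / (T/T_☉)² = √(17.2) / (2.945)²
       = 4.147 / 8.675 = 0.4781.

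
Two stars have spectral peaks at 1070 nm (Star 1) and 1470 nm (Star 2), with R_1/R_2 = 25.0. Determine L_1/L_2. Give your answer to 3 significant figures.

Wien's law gives T ∝ 1/λ_max, so T_1/T_2 = λ_2/λ_1 = 1470/1070 = 1.374.
Then L ∝ R²T⁴ gives L_1/L_2 = (25.0)² × (1.374)⁴ = 625.0 × 3.562 = 2226.

2.23×10^3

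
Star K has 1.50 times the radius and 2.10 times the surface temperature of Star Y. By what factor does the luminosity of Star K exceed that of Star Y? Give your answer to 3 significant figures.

43.8

From the Stefan–Boltzmann law, L ∝ R²T⁴, so
L_K/L_Y = (R_K/R_Y)² (T_K/T_Y)⁴ = (1.50)² × (2.10)⁴ = 2.250 × 19.45 = 43.76.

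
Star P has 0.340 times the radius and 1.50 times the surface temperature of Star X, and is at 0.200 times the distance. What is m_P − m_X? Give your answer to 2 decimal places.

-2.91

L_P/L_X = (0.340)²(1.50)⁴ = 0.5852.
F_P/F_X = (L_P/L_X)/(d_P/d_X)² = 0.5852/0.04000 = 14.63.
m_P − m_X = −2.5 log₁₀(14.63) = -2.91.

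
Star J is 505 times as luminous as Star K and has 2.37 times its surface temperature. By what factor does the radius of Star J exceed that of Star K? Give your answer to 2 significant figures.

4.0

L ∝ R²T⁴ gives R ∝ √L / T², so
R_J/R_K = √(505) / (2.37)² = 22.47 / 5.617 = 4.001.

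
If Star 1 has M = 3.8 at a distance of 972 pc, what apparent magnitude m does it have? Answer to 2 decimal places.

13.74

m = M + 5 log₁₀(d/10 pc) = 3.8 + 5 log₁₀(972/10)
  = 3.8 + 5 × 1.988 = 3.8 + 9.94 = 13.74.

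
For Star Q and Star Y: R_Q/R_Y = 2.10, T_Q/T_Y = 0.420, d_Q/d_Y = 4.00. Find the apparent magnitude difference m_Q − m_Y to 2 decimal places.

5.17

L_Q/L_Y = (2.10)²(0.420)⁴ = 0.1372.
F_Q/F_Y = (L_Q/L_Y)/(d_Q/d_Y)² = 0.1372/16.00 = 0.008577.
m_Q − m_Y = −2.5 log₁₀(0.008577) = 5.17.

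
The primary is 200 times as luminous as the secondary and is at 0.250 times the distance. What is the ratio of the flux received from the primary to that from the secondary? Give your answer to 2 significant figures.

F = L/(4πd²), so F_p/F_s = (L_p/L_s) / (d_p/d_s)²
= 200 / (0.250)² = 200 / 0.06250 = 3200.

3.2×10^3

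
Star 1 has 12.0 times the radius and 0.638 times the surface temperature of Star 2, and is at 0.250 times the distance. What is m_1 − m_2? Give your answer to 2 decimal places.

-6.45

L_1/L_2 = (12.0)²(0.638)⁴ = 23.86.
F_1/F_2 = (L_1/L_2)/(d_1/d_2)² = 23.86/0.06250 = 381.7.
m_1 − m_2 = −2.5 log₁₀(381.7) = -6.45.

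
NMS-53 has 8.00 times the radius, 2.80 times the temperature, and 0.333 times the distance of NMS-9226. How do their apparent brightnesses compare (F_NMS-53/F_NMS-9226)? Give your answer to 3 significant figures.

3.55×10^4

L_NMS-53/L_NMS-9226 = (R_NMS-53/R_NMS-9226)²(T_NMS-53/T_NMS-9226)⁴ = (8.00)² × (2.80)⁴ = 3934.
F_NMS-53/F_NMS-9226 = (L_NMS-53/L_NMS-9226)/(d_NMS-53/d_NMS-9226)² = 3934 / (0.333)² = 3.548×10^4.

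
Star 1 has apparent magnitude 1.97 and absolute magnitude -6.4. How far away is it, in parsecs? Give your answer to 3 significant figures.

472 pc

m − M = 5 log₁₀(d/10 pc)
1.97 − (-6.4) = 8.37 = 5 log₁₀(d/10)
d = 10 × 10^(8.37/5) = 10 × 10^1.674 = 472.1 pc.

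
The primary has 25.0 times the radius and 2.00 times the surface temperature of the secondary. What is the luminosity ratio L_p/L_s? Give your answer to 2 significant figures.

1.0×10^4

From the Stefan–Boltzmann law, L ∝ R²T⁴, so
L_p/L_s = (R_p/R_s)² (T_p/T_s)⁴ = (25.0)² × (2.00)⁴ = 625.0 × 16.00 = 1.000×10^4.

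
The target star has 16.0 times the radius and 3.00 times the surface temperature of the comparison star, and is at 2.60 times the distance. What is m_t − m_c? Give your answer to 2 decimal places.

L_t/L_c = (16.0)²(3.00)⁴ = 2.074×10^4.
F_t/F_c = (L_t/L_c)/(d_t/d_c)² = 2.074×10^4/6.760 = 3067.
m_t − m_c = −2.5 log₁₀(3067) = -8.72.

-8.72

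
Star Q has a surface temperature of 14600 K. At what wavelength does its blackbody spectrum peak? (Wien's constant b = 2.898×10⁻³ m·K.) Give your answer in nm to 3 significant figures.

λ_max = b/T = 2.898×10⁻³ / 14600 = 1.98×10^-7 m = 198.5 nm.

198 nm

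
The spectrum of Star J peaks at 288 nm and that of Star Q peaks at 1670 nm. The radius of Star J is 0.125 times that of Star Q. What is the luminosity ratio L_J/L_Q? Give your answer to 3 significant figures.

17.7

Wien's law gives T ∝ 1/λ_max, so T_J/T_Q = λ_Q/λ_J = 1670/288 = 5.799.
Then L ∝ R²T⁴ gives L_J/L_Q = (0.125)² × (5.799)⁴ = 0.01562 × 1131 = 17.67.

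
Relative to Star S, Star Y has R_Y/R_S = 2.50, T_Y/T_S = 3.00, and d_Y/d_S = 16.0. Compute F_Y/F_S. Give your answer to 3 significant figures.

1.98

L_Y/L_S = (R_Y/R_S)²(T_Y/T_S)⁴ = (2.50)² × (3.00)⁴ = 506.2.
F_Y/F_S = (L_Y/L_S)/(d_Y/d_S)² = 506.2 / (16.0)² = 1.978.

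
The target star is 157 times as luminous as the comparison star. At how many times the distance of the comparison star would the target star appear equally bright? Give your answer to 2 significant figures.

Equal flux requires L_t/d_t² = L_c/d_c², so d_t/d_c = √(L_t/L_c)
= √(157) = 12.53.

13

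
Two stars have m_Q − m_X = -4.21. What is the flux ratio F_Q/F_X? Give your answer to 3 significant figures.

48.3

F_Q/F_X = 10^(−(m_Q − m_X)/2.5) = 10^(4.21/2.5) = 10^1.684 = 48.31.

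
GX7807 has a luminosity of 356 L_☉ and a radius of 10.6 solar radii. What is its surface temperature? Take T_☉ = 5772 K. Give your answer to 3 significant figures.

T/T_☉ = (L/L_☉)^(1/4) / (R/R_☉)^(1/2)
T = 5772 × (356)^(1/4) / √(10.6) = 5772 × 4.344 / 3.256 = 7701 K.

7.70×10^3 K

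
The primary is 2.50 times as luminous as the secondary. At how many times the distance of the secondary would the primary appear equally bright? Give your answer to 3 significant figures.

Equal flux requires L_p/d_p² = L_s/d_s², so d_p/d_s = √(L_p/L_s)
= √(2.50) = 1.581.

1.58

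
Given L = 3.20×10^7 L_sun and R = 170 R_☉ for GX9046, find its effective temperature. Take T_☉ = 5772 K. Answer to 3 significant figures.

3.33×10^4 K

T/T_☉ = (L/L_☉)^(1/4) / (R/R_☉)^(1/2)
T = 5772 × (3.20×10^7)^(1/4) / √(170) = 5772 × 75.21 / 13.04 = 3.330×10^4 K.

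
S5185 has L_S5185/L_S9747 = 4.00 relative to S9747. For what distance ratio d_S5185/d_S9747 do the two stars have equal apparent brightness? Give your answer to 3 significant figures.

Equal flux requires L_S5185/d_S5185² = L_S9747/d_S9747², so d_S5185/d_S9747 = √(L_S5185/L_S9747)
= √(4.00) = 2.000.

2.00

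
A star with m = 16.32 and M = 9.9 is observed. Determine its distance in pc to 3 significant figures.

192 pc

m − M = 5 log₁₀(d/10 pc)
16.32 − (9.9) = 6.42 = 5 log₁₀(d/10)
d = 10 × 10^(6.42/5) = 10 × 10^1.284 = 192.3 pc.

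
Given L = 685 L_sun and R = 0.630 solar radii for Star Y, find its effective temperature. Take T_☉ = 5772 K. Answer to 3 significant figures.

T/T_☉ = (L/L_☉)^(1/4) / (R/R_☉)^(1/2)
T = 5772 × (685)^(1/4) / √(0.630) = 5772 × 5.116 / 0.7937 = 3.720×10^4 K.

3.72×10^4 K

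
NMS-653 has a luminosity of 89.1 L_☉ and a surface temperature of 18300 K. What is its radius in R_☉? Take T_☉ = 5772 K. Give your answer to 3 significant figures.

R/R_☉ = √(L/L_☉) / (T/T_☉)² = √(89.1) / (3.170)²
       = 9.439 / 10.05 = 0.9391.

0.939 R_☉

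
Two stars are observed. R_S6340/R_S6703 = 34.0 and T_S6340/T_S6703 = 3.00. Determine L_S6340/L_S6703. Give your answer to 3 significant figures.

9.36×10^4

From the Stefan–Boltzmann law, L ∝ R²T⁴, so
L_S6340/L_S6703 = (R_S6340/R_S6703)² (T_S6340/T_S6703)⁴ = (34.0)² × (3.00)⁴ = 1156 × 81.00 = 9.364×10^4.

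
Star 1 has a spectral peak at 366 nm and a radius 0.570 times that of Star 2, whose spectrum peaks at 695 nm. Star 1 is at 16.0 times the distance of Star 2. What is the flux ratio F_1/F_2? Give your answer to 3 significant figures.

Wien's law: T_1/T_2 = λ_2/λ_1 = 695/366 = 1.899.
L_1/L_2 = (R_1/R_2)²(T_1/T_2)⁴ = (0.570)²(1.899)⁴ = 4.224.
F_1/F_2 = (L_1/L_2)/(d_1/d_2)² = 4.224/(16.0)² = 0.01650.

0.0165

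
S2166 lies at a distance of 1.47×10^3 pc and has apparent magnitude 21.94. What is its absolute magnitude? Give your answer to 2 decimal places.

M = m − 5 log₁₀(d/10 pc) = 21.94 − 5 log₁₀(1.47×10^3/10)
  = 21.94 − 5 × 2.167 = 21.94 − 10.84 = 11.10.

11.10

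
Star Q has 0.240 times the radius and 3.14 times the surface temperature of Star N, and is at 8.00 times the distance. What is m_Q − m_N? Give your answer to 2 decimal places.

L_Q/L_N = (0.240)²(3.14)⁴ = 5.599.
F_Q/F_N = (L_Q/L_N)/(d_Q/d_N)² = 5.599/64.00 = 0.08749.
m_Q − m_N = −2.5 log₁₀(0.08749) = 2.65.

2.65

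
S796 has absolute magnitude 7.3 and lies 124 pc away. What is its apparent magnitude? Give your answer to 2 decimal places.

m = M + 5 log₁₀(d/10 pc) = 7.3 + 5 log₁₀(124/10)
  = 7.3 + 5 × 1.093 = 7.3 + 5.47 = 12.77.

12.77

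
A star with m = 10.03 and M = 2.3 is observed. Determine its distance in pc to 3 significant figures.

m − M = 5 log₁₀(d/10 pc)
10.03 − (2.3) = 7.73 = 5 log₁₀(d/10)
d = 10 × 10^(7.73/5) = 10 × 10^1.546 = 351.6 pc.

352 pc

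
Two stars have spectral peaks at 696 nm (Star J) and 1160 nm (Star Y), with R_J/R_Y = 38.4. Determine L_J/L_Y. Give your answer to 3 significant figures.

Wien's law gives T ∝ 1/λ_max, so T_J/T_Y = λ_Y/λ_J = 1160/696 = 1.667.
Then L ∝ R²T⁴ gives L_J/L_Y = (38.4)² × (1.667)⁴ = 1475 × 7.716 = 1.138×10^4.

1.14×10^4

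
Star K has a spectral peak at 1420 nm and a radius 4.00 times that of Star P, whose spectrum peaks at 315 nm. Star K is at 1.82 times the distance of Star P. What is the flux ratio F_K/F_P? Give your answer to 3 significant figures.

Wien's law: T_K/T_P = λ_P/λ_K = 315/1420 = 0.2218.
L_K/L_P = (R_K/R_P)²(T_K/T_P)⁴ = (4.00)²(0.2218)⁴ = 0.03874.
F_K/F_P = (L_K/L_P)/(d_K/d_P)² = 0.03874/(1.82)² = 0.01170.

0.0117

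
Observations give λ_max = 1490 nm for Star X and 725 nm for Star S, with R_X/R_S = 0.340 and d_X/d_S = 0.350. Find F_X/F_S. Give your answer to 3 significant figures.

0.0529

Wien's law: T_X/T_S = λ_S/λ_X = 725/1490 = 0.4866.
L_X/L_S = (R_X/R_S)²(T_X/T_S)⁴ = (0.340)²(0.4866)⁴ = 0.006480.
F_X/F_S = (L_X/L_S)/(d_X/d_S)² = 0.006480/(0.350)² = 0.05290.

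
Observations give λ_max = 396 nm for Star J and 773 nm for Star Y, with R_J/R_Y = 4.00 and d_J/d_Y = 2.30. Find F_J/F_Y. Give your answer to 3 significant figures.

Wien's law: T_J/T_Y = λ_Y/λ_J = 773/396 = 1.952.
L_J/L_Y = (R_J/R_Y)²(T_J/T_Y)⁴ = (4.00)²(1.952)⁴ = 232.3.
F_J/F_Y = (L_J/L_Y)/(d_J/d_Y)² = 232.3/(2.30)² = 43.91.

43.9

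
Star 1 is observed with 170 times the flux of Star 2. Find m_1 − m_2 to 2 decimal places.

m_1 − m_2 = −2.5 log₁₀(F_1/F_2) = −2.5 log₁₀(170) = −2.5 × (2.230) = -5.576.

-5.58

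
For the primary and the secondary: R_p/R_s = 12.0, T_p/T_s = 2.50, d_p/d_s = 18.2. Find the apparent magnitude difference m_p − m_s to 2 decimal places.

-3.07

L_p/L_s = (12.0)²(2.50)⁴ = 5625.
F_p/F_s = (L_p/L_s)/(d_p/d_s)² = 5625/331.2 = 16.98.
m_p − m_s = −2.5 log₁₀(16.98) = -3.07.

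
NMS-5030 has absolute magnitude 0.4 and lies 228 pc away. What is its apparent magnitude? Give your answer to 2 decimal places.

7.19

m = M + 5 log₁₀(d/10 pc) = 0.4 + 5 log₁₀(228/10)
  = 0.4 + 5 × 1.358 = 0.4 + 6.79 = 7.19.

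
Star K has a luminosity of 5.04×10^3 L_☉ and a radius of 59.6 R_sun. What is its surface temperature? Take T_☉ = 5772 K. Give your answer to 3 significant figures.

6.30×10^3 K

T/T_☉ = (L/L_☉)^(1/4) / (R/R_☉)^(1/2)
T = 5772 × (5.04×10^3)^(1/4) / √(59.6) = 5772 × 8.426 / 7.720 = 6300 K.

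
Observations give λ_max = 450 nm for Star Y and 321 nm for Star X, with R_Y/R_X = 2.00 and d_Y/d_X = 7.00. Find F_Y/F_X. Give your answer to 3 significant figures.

0.0211

Wien's law: T_Y/T_X = λ_X/λ_Y = 321/450 = 0.7133.
L_Y/L_X = (R_Y/R_X)²(T_Y/T_X)⁴ = (2.00)²(0.7133)⁴ = 1.036.
F_Y/F_X = (L_Y/L_X)/(d_Y/d_X)² = 1.036/(7.00)² = 0.02114.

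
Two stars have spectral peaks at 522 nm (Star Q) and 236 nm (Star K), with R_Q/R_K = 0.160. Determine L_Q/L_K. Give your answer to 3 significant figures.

0.00107

Wien's law gives T ∝ 1/λ_max, so T_Q/T_K = λ_K/λ_Q = 236/522 = 0.4521.
Then L ∝ R²T⁴ gives L_Q/L_K = (0.160)² × (0.4521)⁴ = 0.02560 × 0.04178 = 0.001070.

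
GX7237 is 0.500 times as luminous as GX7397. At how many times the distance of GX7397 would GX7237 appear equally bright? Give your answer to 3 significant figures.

0.707

Equal flux requires L_GX7237/d_GX7237² = L_GX7397/d_GX7397², so d_GX7237/d_GX7397 = √(L_GX7237/L_GX7397)
= √(0.500) = 0.7071.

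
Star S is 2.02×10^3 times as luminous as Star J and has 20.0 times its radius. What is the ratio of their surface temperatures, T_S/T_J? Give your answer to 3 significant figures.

1.50

L ∝ R²T⁴ gives T ∝ (L/R²)^(1/4), so
T_S/T_J = (2.02×10^3 / 20.0²)^(1/4) = (5.050)^(1/4) = 1.499.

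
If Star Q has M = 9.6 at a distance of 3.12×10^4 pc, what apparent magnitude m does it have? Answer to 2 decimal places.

27.07

m = M + 5 log₁₀(d/10 pc) = 9.6 + 5 log₁₀(3.12×10^4/10)
  = 9.6 + 5 × 3.494 = 9.6 + 17.47 = 27.07.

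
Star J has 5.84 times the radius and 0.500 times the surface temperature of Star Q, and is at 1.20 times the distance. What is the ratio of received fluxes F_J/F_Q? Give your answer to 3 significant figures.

1.48

L_J/L_Q = (R_J/R_Q)²(T_J/T_Q)⁴ = (5.84)² × (0.500)⁴ = 2.132.
F_J/F_Q = (L_J/L_Q)/(d_J/d_Q)² = 2.132 / (1.20)² = 1.480.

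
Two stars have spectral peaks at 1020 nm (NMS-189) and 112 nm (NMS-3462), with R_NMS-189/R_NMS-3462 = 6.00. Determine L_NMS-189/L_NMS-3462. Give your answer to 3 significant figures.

0.00523

Wien's law gives T ∝ 1/λ_max, so T_NMS-189/T_NMS-3462 = λ_NMS-3462/λ_NMS-189 = 112/1020 = 0.1098.
Then L ∝ R²T⁴ gives L_NMS-189/L_NMS-3462 = (6.00)² × (0.1098)⁴ = 36.00 × 1.454×10^-4 = 0.005233.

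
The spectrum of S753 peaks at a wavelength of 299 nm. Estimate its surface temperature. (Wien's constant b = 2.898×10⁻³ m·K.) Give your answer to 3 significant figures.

T = b/λ_max = 2.898×10⁻³ / (299×10⁻⁹) = 9692 K.

9.69×10^3 K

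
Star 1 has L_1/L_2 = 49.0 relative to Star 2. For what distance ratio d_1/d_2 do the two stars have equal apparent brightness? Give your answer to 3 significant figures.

7.00

Equal flux requires L_1/d_1² = L_2/d_2², so d_1/d_2 = √(L_1/L_2)
= √(49.0) = 7.000.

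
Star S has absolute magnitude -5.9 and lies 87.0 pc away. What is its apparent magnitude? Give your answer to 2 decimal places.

m = M + 5 log₁₀(d/10 pc) = -5.9 + 5 log₁₀(87.0/10)
  = -5.9 + 5 × 0.940 = -5.9 + 4.70 = -1.20.

-1.20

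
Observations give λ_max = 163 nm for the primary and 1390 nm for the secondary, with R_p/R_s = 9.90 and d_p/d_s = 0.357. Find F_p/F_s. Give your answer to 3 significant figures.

Wien's law: T_p/T_s = λ_s/λ_p = 1390/163 = 8.528.
L_p/L_s = (R_p/R_s)²(T_p/T_s)⁴ = (9.90)²(8.528)⁴ = 5.183×10^5.
F_p/F_s = (L_p/L_s)/(d_p/d_s)² = 5.183×10^5/(0.357)² = 4.067×10^6.

4.07×10^6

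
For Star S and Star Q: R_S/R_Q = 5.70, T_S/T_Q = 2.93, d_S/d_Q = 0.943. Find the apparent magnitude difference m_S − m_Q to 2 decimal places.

L_S/L_Q = (5.70)²(2.93)⁴ = 2395.
F_S/F_Q = (L_S/L_Q)/(d_S/d_Q)² = 2395/0.8892 = 2693.
m_S − m_Q = −2.5 log₁₀(2693) = -8.58.

-8.58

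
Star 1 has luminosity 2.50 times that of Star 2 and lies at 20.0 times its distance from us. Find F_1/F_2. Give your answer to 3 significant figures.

F = L/(4πd²), so F_1/F_2 = (L_1/L_2) / (d_1/d_2)²
= 2.50 / (20.0)² = 2.50 / 400.0 = 0.006250.

0.00625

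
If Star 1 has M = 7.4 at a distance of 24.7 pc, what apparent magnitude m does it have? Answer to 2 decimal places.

m = M + 5 log₁₀(d/10 pc) = 7.4 + 5 log₁₀(24.7/10)
  = 7.4 + 5 × 0.393 = 7.4 + 1.96 = 9.36.

9.36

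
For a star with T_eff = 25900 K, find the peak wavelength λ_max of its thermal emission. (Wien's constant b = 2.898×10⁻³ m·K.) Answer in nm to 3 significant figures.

λ_max = b/T = 2.898×10⁻³ / 25900 = 1.12×10^-7 m = 111.9 nm.

112 nm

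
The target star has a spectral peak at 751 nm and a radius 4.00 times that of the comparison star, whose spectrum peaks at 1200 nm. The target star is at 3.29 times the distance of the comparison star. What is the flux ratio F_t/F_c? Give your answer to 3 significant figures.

9.64

Wien's law: T_t/T_c = λ_c/λ_t = 1200/751 = 1.598.
L_t/L_c = (R_t/R_c)²(T_t/T_c)⁴ = (4.00)²(1.598)⁴ = 104.3.
F_t/F_c = (L_t/L_c)/(d_t/d_c)² = 104.3/(3.29)² = 9.636.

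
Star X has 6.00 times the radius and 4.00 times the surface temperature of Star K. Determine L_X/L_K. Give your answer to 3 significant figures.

9.22×10^3

From the Stefan–Boltzmann law, L ∝ R²T⁴, so
L_X/L_K = (R_X/R_K)² (T_X/T_K)⁴ = (6.00)² × (4.00)⁴ = 36.00 × 256.0 = 9216.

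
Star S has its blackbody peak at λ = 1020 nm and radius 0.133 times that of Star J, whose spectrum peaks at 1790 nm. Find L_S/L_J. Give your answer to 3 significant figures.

Wien's law gives T ∝ 1/λ_max, so T_S/T_J = λ_J/λ_S = 1790/1020 = 1.755.
Then L ∝ R²T⁴ gives L_S/L_J = (0.133)² × (1.755)⁴ = 0.01769 × 9.484 = 0.1678.

0.168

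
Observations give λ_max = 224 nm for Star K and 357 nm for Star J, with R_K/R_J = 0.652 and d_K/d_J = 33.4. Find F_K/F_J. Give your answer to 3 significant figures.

Wien's law: T_K/T_J = λ_J/λ_K = 357/224 = 1.594.
L_K/L_J = (R_K/R_J)²(T_K/T_J)⁴ = (0.652)²(1.594)⁴ = 2.743.
F_K/F_J = (L_K/L_J)/(d_K/d_J)² = 2.743/(33.4)² = 0.002459.

0.00246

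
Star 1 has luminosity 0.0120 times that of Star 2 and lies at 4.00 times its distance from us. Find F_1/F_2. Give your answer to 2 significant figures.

7.5×10^-4

F = L/(4πd²), so F_1/F_2 = (L_1/L_2) / (d_1/d_2)²
= 0.0120 / (4.00)² = 0.0120 / 16.00 = 7.500×10^-4.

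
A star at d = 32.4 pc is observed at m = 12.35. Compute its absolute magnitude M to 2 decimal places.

9.80

M = m − 5 log₁₀(d/10 pc) = 12.35 − 5 log₁₀(32.4/10)
  = 12.35 − 5 × 0.511 = 12.35 − 2.55 = 9.80.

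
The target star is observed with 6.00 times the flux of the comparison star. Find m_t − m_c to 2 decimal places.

-1.95

m_t − m_c = −2.5 log₁₀(F_t/F_c) = −2.5 log₁₀(6.00) = −2.5 × (0.778) = -1.945.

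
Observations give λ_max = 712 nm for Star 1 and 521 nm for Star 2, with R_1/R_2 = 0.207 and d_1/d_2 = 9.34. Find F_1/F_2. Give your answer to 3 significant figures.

1.41×10^-4

Wien's law: T_1/T_2 = λ_2/λ_1 = 521/712 = 0.7317.
L_1/L_2 = (R_1/R_2)²(T_1/T_2)⁴ = (0.207)²(0.7317)⁴ = 0.01228.
F_1/F_2 = (L_1/L_2)/(d_1/d_2)² = 0.01228/(9.34)² = 1.408×10^-4.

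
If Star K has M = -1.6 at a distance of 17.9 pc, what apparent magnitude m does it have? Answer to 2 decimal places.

-0.34

m = M + 5 log₁₀(d/10 pc) = -1.6 + 5 log₁₀(17.9/10)
  = -1.6 + 5 × 0.253 = -1.6 + 1.26 = -0.34.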